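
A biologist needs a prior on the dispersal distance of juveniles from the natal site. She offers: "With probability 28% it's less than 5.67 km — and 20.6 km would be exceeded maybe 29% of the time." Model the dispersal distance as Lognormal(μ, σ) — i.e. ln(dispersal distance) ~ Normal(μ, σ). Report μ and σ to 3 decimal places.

If T ~ Lognormal(μ,σ) then ln T ~ Normal(μ,σ), so the p-quantile of ln T is μ + z_p·σ.
ln(5.67) = 1.735 and ln(20.6) = 3.025; z_{0.28} = -0.5828, z_{0.71} = 0.5534.
σ = (3.025 − 1.735)/(0.5534 − (-0.5828)) = 1.135.
μ = 1.735 − (-0.5828)·1.135 = 2.397.

μ ≈ 2.397, σ ≈ 1.135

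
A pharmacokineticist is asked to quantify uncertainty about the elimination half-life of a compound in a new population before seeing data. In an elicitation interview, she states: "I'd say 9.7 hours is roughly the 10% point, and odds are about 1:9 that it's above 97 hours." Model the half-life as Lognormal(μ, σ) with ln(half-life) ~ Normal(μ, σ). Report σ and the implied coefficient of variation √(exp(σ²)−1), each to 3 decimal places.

σ ≈ 0.898, CV ≈ 1.114

If T ~ Lognormal(μ,σ) then ln T ~ Normal(μ,σ), so the p-quantile of ln T is μ + z_p·σ.
ln(9.7) = 2.272 and ln(97) = 4.575; z_{0.1} = -1.282, z_{0.9} = 1.282.
σ = (4.575 − 2.272)/(1.282 − (-1.282)) = 0.898.
μ = 2.272 − (-1.282)·0.898 = 3.423.
CV = √(exp(σ²)−1) = √(exp(0.8070)−1) = 1.114.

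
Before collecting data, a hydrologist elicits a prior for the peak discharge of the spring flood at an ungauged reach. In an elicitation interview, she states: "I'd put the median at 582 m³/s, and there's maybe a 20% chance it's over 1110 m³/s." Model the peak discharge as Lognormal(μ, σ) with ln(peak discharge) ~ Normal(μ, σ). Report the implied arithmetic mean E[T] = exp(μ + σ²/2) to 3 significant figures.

If T ~ Lognormal(μ,σ) then ln T ~ Normal(μ,σ), so the p-quantile of ln T is μ + z_p·σ.
ln(582) = 6.366 and ln(1110) = 7.012; z_{0.5} = 0, z_{0.8} = 0.8416.
σ = (7.012 − 6.366)/(0.8416 − (0)) = 0.767.
μ = 6.366 − (0)·0.767 = 6.366.
E[T] = exp(μ + σ²/2) = exp(6.366 + 0.2943) = 781 m³/s.

E[T] ≈ 781 m³/s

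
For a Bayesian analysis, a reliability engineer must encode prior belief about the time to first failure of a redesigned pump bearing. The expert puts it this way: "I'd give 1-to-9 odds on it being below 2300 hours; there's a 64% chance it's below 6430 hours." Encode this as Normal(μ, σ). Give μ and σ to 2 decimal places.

For Normal(μ,σ), the p-quantile is μ + z_p·σ. Here z_{0.1} = -1.282, z_{0.64} = 0.3585.
So 2300 = μ − 1.282σ and 6430 = μ + 0.3585σ.
Subtracting: σ = (6430 − 2300)/(0.3585 − (-1.282)) = 2518.28.
Then μ = 2300 − (-1.282)·2518.28 = 5527.30.

μ = 5527.30, σ = 2518.28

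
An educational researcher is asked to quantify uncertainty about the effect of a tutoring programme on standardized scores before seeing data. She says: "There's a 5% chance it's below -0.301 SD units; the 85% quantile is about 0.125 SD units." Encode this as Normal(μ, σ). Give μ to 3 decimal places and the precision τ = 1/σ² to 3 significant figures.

μ = -0.040, τ = 39.6

For Normal(μ,σ), the p-quantile is μ + z_p·σ. Here z_{0.05} = -1.645, z_{0.85} = 1.036.
So -0.301 = μ − 1.645σ and 0.125 = μ + 1.036σ.
Subtracting: σ = (0.125 − -0.301)/(1.036 − (-1.645)) = 0.159.
Then μ = -0.301 − (-1.645)·0.159 = -0.040.
Precision τ = 1/σ² = 1/0.1589² = 39.6.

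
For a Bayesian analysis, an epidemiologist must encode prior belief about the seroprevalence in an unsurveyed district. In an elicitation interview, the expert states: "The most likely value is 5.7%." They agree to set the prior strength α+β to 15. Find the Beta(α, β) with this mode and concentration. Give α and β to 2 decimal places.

For α,β > 1 the Beta mode is (α−1)/(α+β−2). With α+β = 15, the mode is (α−1)/13.
Set (α−1)/13 = 0.057 → α = 1 + 0.057·13 = 1.74.
β = 15 − α = 13.26.

α = 1.74, β = 13.26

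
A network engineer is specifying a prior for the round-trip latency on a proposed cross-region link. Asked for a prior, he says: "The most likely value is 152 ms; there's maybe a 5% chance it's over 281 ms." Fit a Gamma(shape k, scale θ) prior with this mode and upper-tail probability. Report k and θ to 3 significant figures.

k ≈ 8.37, θ ≈ 20.6

Gamma(k,θ) with k>1 has mode (k−1)θ, so θ = 152/(k−1).
Need P(X < 281) = 0.95 with θ tied to k this way. Start at k = 2, θ = 152: P(X<281) ≈ 0.551.
Too low — raise k to concentrate. Iterating converges to k ≈ 8.37.
Then θ = 152/(8.37−1) ≈ 20.6.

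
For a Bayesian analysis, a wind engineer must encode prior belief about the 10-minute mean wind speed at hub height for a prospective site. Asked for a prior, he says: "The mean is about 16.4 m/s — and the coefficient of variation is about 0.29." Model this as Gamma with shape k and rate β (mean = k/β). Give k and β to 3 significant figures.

For Gamma(k, rate β): mean = k/β, variance = k/β², so CV = 1/√k.
CV = 0.29, hence k = 1/CV² = 11.9.
Then β = k/mean = 11.9/16.4 = 0.725.

k ≈ 11.9, β ≈ 0.725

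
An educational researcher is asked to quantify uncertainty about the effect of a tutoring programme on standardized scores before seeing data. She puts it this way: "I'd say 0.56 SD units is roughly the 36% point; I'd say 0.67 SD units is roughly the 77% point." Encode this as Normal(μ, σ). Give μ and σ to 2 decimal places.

For Normal(μ,σ), the p-quantile is μ + z_p·σ. Here z_{0.36} = -0.3585, z_{0.77} = 0.7388.
So 0.56 = μ − 0.3585σ and 0.67 = μ + 0.7388σ.
Subtracting: σ = (0.67 − 0.56)/(0.7388 − (-0.3585)) = 0.10.
Then μ = 0.56 − (-0.3585)·0.10 = 0.60.

μ = 0.60, σ = 0.10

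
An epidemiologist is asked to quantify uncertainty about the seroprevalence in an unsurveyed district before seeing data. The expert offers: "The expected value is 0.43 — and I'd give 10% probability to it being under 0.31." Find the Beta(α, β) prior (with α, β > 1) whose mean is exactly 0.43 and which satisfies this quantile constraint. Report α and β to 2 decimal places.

α ≈ 11.63, β ≈ 15.42

With mean 0.43 fixed, write α = 0.43s, β = 0.57s where s = α+β.
Need P(θ < 0.31) = 0.1 under Beta(0.43s, 0.57s). Normal approximation: (q−m)/√(m(1−m)/s) ≈ z_{0.1} = -1.28, so s ≈ 0.43·0.57·(-1.28)²/(0.31−0.43)² = 28.0.
At s = 28.0: P(θ<0.31) ≈ 0.096. Adjusting to match 0.1 gives s ≈ 27.06.
So α = 0.43·27.06 ≈ 11.63, β = 0.57·27.06 ≈ 15.42.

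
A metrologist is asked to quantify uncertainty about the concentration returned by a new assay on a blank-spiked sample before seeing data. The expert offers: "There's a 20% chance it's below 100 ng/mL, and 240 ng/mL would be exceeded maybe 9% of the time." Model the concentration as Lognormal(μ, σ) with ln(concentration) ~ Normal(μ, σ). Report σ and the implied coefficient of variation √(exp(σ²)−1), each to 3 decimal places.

σ ≈ 0.401, CV ≈ 0.418

If T ~ Lognormal(μ,σ) then ln T ~ Normal(μ,σ), so the p-quantile of ln T is μ + z_p·σ.
ln(100) = 4.605 and ln(240) = 5.481; z_{0.2} = -0.8416, z_{0.91} = 1.341.
σ = (5.481 − 4.605)/(1.341 − (-0.8416)) = 0.401.
μ = 4.605 − (-0.8416)·0.401 = 4.943.
CV = √(exp(σ²)−1) = √(exp(0.1609)−1) = 0.418.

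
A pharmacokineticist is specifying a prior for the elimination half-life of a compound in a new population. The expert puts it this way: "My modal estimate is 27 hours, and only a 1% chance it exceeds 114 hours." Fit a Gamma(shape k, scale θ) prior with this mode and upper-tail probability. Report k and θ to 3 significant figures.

Gamma(k,θ) with k>1 has mode (k−1)θ, so θ = 27/(k−1).
Need P(X < 114) = 0.99 with θ tied to k this way. Start at k = 2, θ = 27: P(X<114) ≈ 0.923.
Too low — raise k to concentrate. Iterating converges to k ≈ 2.98.
Then θ = 27/(2.98−1) ≈ 13.6.

k ≈ 2.98, θ ≈ 13.6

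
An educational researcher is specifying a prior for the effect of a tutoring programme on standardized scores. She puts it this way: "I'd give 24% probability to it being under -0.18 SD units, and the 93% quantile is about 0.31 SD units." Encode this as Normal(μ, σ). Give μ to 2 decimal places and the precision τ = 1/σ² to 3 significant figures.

μ = -0.02, τ = 19.8

For Normal(μ,σ), the p-quantile is μ + z_p·σ. Here z_{0.24} = -0.7063, z_{0.93} = 1.476.
So -0.18 = μ − 0.7063σ and 0.31 = μ + 1.476σ.
Subtracting: σ = (0.31 − -0.18)/(1.476 − (-0.7063)) = 0.22.
Then μ = -0.18 − (-0.7063)·0.22 = -0.02.
Precision τ = 1/σ² = 1/0.2246² = 19.8.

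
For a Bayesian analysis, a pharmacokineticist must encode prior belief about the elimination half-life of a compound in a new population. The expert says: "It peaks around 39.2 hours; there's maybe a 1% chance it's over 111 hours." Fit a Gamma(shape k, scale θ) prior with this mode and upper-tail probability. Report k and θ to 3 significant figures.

Gamma(k,θ) with k>1 has mode (k−1)θ, so θ = 39.2/(k−1).
Need P(X < 111) = 0.99 with θ tied to k this way. Start at k = 2, θ = 39.2: P(X<111) ≈ 0.774.
Too low — raise k to concentrate. Iterating converges to k ≈ 5.21.
Then θ = 39.2/(5.21−1) ≈ 9.31.

k ≈ 5.21, θ ≈ 9.31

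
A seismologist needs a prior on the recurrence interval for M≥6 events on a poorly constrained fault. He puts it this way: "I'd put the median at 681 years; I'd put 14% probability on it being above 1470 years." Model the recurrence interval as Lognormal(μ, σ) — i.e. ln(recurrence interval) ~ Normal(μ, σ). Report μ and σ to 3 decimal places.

If T ~ Lognormal(μ,σ) then ln T ~ Normal(μ,σ), so the p-quantile of ln T is μ + z_p·σ.
ln(681) = 6.524 and ln(1470) = 7.293; z_{0.5} = 0, z_{0.86} = 1.08.
σ = (7.293 − 6.524)/(1.08 − (0)) = 0.712.
μ = 6.524 − (0)·0.712 = 6.524.

μ ≈ 6.524, σ ≈ 0.712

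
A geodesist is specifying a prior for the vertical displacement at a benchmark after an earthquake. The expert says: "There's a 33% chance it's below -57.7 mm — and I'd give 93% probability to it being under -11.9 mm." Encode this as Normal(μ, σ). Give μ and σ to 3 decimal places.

μ = -47.183, σ = 23.908

The p-quantile of Normal(μ,σ) is μ + z_p·σ, with z_{0.33} = -0.4399 and z_{0.93} = 1.476.
Eliminate σ: μ = (z₂·x₁ − z₁·x₂)/(z₂ − z₁) = (1.476·-57.7 − (-0.4399)·-11.9)/1.916 = -47.183.
Then σ = (x₂ − x₁)/(z₂ − z₁) = (-11.9 − -57.7)/1.916 = 23.908.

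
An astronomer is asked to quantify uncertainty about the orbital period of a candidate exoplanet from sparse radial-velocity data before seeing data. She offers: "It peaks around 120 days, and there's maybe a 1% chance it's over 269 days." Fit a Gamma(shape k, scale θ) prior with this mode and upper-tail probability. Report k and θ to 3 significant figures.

Gamma(k,θ) with k>1 has mode (k−1)θ, so θ = 120/(k−1).
Need P(X < 269) = 0.99 with θ tied to k this way. Start at k = 2, θ = 120: P(X<269) ≈ 0.655.
Too low — raise k to concentrate. Iterating converges to k ≈ 8.37.
Then θ = 120/(8.37−1) ≈ 16.3.

k ≈ 8.37, θ ≈ 16.3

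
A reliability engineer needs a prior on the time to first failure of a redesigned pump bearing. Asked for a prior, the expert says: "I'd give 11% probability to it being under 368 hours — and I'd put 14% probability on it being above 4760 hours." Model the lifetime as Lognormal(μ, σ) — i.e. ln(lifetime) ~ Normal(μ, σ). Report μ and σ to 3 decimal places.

If T ~ Lognormal(μ,σ) then ln T ~ Normal(μ,σ), so the p-quantile of ln T is μ + z_p·σ.
ln(368) = 5.908 and ln(4760) = 8.468; z_{0.11} = -1.227, z_{0.86} = 1.08.
σ = (8.468 − 5.908)/(1.08 − (-1.227)) = 1.110.
μ = 5.908 − (-1.227)·1.110 = 7.269.

μ ≈ 7.269, σ ≈ 1.110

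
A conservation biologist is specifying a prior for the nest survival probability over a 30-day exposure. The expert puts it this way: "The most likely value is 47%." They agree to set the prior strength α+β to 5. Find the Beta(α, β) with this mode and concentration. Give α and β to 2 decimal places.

α = 2.41, β = 2.59

For α,β > 1 the Beta mode is (α−1)/(α+β−2). With α+β = 5, the mode is (α−1)/3.
Set (α−1)/3 = 0.47 → α = 1 + 0.47·3 = 2.41.
β = 5 − α = 2.59.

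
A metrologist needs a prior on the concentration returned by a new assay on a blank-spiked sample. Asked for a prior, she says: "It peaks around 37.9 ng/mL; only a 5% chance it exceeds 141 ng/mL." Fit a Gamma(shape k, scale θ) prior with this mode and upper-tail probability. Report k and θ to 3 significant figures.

k ≈ 2.48, θ ≈ 25.6

Gamma(k,θ) with k>1 has mode (k−1)θ, so θ = 37.9/(k−1).
Need P(X < 141) = 0.95 with θ tied to k this way. Start at k = 2, θ = 37.9: P(X<141) ≈ 0.886.
Too low — raise k to concentrate. Iterating converges to k ≈ 2.48.
Then θ = 37.9/(2.48−1) ≈ 25.6.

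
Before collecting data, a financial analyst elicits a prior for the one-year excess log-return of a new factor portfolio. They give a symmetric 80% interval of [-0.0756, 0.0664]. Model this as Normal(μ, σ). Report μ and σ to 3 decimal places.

A symmetric 80% interval runs μ ± z·σ with z = 1.282.
Half-width = 0.071, so σ = 0.071/1.282 = 0.055.
μ is the interval midpoint, -0.005.

μ = -0.005, σ = 0.055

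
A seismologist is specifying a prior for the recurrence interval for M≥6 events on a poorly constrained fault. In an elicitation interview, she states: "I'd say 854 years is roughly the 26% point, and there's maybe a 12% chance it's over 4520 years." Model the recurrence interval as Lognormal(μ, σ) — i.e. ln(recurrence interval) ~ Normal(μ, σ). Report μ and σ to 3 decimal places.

μ ≈ 7.339, σ ≈ 0.916

If T ~ Lognormal(μ,σ) then ln T ~ Normal(μ,σ), so the p-quantile of ln T is μ + z_p·σ.
ln(854) = 6.75 and ln(4520) = 8.416; z_{0.26} = -0.6433, z_{0.88} = 1.175.
σ = (8.416 − 6.75)/(1.175 − (-0.6433)) = 0.916.
μ = 6.75 − (-0.6433)·0.916 = 7.339.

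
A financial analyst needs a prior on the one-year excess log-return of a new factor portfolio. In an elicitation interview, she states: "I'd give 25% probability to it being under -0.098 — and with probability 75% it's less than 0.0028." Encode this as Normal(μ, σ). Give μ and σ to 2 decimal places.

For Normal(μ,σ), the p-quantile is μ + z_p·σ. Here z_{0.25} = -0.6745, z_{0.75} = 0.6745.
So -0.098 = μ − 0.6745σ and 0.0028 = μ + 0.6745σ.
Subtracting: σ = (0.0028 − -0.098)/(0.6745 − (-0.6745)) = 0.07.
Then μ = -0.098 − (-0.6745)·0.07 = -0.05.

μ = -0.05, σ = 0.07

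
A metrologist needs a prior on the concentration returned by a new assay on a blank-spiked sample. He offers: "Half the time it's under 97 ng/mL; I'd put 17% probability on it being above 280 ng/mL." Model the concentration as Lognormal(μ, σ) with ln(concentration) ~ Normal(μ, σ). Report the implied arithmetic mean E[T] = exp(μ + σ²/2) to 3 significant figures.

E[T] ≈ 180 ng/mL

If T ~ Lognormal(μ,σ) then ln T ~ Normal(μ,σ), so the p-quantile of ln T is μ + z_p·σ.
ln(97) = 4.575 and ln(280) = 5.635; z_{0.5} = 0, z_{0.83} = 0.9542.
σ = (5.635 − 4.575)/(0.9542 − (0)) = 1.111.
μ = 4.575 − (0)·1.111 = 4.575.
E[T] = exp(μ + σ²/2) = exp(4.575 + 0.6172) = 180 ng/mL.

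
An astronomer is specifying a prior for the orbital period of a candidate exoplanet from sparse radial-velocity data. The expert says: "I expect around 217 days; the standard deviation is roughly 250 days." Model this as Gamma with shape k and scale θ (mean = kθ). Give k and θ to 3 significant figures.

k ≈ 0.753, θ ≈ 288

For Gamma(k, scale θ): mean = kθ, variance = kθ², so CV = 1/√k.
CV = SD/mean = 250/217 = 1.152, hence k = 1/CV² = 0.753.
Then θ = mean/k = 217/0.753 = 288.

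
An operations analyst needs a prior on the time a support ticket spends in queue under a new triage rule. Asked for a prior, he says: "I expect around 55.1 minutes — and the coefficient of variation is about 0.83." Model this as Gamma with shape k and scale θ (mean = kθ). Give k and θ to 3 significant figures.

k ≈ 1.45, θ ≈ 38

For Gamma(k, scale θ): mean = kθ, variance = kθ², so CV = 1/√k.
CV = 0.83, hence k = 1/CV² = 1.45.
Then θ = mean/k = 55.1/1.45 = 38.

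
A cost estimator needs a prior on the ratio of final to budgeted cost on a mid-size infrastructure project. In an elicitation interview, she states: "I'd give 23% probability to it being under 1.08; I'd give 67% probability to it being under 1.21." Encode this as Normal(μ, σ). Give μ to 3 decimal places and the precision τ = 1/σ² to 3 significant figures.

μ = 1.161, τ = 82.2

The p-quantile of Normal(μ,σ) is μ + z_p·σ, with z_{0.23} = -0.7388 and z_{0.67} = 0.4399.
Eliminate σ: μ = (z₂·x₁ − z₁·x₂)/(z₂ − z₁) = (0.4399·1.08 − (-0.7388)·1.21)/1.179 = 1.161.
Then σ = (x₂ − x₁)/(z₂ − z₁) = (1.21 − 1.08)/1.179 = 0.110.
Precision τ = 1/σ² = 1/0.1103² = 82.2.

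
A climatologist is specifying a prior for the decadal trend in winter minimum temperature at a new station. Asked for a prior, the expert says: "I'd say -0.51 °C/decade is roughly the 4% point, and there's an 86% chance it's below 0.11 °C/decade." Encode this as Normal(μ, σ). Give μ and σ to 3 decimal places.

For Normal(μ,σ), the p-quantile is μ + z_p·σ. Here z_{0.04} = -1.751, z_{0.86} = 1.08.
So -0.51 = μ − 1.751σ and 0.11 = μ + 1.08σ.
Subtracting: σ = (0.11 − -0.51)/(1.08 − (-1.751)) = 0.219.
Then μ = -0.51 − (-1.751)·0.219 = -0.127.

μ = -0.127, σ = 0.219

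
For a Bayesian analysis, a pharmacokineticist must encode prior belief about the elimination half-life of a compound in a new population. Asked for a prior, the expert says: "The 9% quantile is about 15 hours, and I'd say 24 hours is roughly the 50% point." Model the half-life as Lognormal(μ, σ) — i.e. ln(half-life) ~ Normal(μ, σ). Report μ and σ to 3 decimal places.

If T ~ Lognormal(μ,σ) then ln T ~ Normal(μ,σ), so the p-quantile of ln T is μ + z_p·σ.
ln(15) = 2.708 and ln(24) = 3.178; z_{0.09} = -1.341, z_{0.5} = 0.
σ = (3.178 − 2.708)/(0 − (-1.341)) = 0.351.
μ = 2.708 − (-1.341)·0.351 = 3.178.

μ ≈ 3.178, σ ≈ 0.351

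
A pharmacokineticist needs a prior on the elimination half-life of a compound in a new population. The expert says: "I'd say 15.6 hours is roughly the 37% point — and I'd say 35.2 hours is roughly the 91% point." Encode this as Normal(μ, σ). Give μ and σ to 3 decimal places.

μ = 19.489, σ = 11.718

The p-quantile of Normal(μ,σ) is μ + z_p·σ, with z_{0.37} = -0.3319 and z_{0.91} = 1.341.
Eliminate σ: μ = (z₂·x₁ − z₁·x₂)/(z₂ − z₁) = (1.341·15.6 − (-0.3319)·35.2)/1.673 = 19.489.
Then σ = (x₂ − x₁)/(z₂ − z₁) = (35.2 − 15.6)/1.673 = 11.718.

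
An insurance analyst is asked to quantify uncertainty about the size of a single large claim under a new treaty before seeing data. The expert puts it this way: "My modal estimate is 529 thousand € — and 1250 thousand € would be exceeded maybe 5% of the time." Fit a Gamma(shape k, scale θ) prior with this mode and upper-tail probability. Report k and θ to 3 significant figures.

Gamma(k,θ) with k>1 has mode (k−1)θ, so θ = 529/(k−1).
Need P(X < 1250) = 0.95 with θ tied to k this way. Start at k = 2, θ = 529: P(X<1250) ≈ 0.683.
Too low — raise k to concentrate. Iterating converges to k ≈ 4.7.
Then θ = 529/(4.7−1) ≈ 143.

k ≈ 4.7, θ ≈ 143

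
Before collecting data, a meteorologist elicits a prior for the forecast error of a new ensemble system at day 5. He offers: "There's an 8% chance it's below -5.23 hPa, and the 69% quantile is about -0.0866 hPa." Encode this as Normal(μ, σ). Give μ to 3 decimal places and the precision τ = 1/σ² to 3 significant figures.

For Normal(μ,σ), the p-quantile is μ + z_p·σ. Here z_{0.08} = -1.405, z_{0.69} = 0.4959.
So -5.23 = μ − 1.405σ and -0.0866 = μ + 0.4959σ.
Subtracting: σ = (-0.0866 − -5.23)/(0.4959 − (-1.405)) = 2.706.
Then μ = -5.23 − (-1.405)·2.706 = -1.428.
Precision τ = 1/σ² = 1/2.706² = 0.137.

μ = -1.428, τ = 0.137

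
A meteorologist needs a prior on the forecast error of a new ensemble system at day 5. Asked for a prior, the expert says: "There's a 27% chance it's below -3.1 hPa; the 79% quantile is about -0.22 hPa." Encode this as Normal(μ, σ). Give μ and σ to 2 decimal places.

The p-quantile of Normal(μ,σ) is μ + z_p·σ, with z_{0.27} = -0.6128 and z_{0.79} = 0.8064.
Eliminate σ: μ = (z₂·x₁ − z₁·x₂)/(z₂ − z₁) = (0.8064·-3.1 − (-0.6128)·-0.22)/1.419 = -1.86.
Then σ = (x₂ − x₁)/(z₂ − z₁) = (-0.22 − -3.1)/1.419 = 2.03.

μ = -1.86, σ = 2.03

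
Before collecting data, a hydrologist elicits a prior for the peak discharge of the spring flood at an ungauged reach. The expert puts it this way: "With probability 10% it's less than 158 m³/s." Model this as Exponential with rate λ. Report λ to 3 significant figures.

P(T < 158.0) = 1 − e^(−λ·158.0) = 0.1, so λ = −ln(1−0.1)/158.0 = −ln(0.9)/158.0 = 0.000667.

λ ≈ 0.000667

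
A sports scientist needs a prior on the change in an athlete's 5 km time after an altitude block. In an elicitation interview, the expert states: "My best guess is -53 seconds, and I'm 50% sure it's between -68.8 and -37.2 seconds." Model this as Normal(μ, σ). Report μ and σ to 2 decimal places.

μ = -53.00, σ = 23.43

A symmetric 50% interval runs μ ± z·σ with z = 0.6745.
Half-width = 15.8, so σ = 15.8/0.6745 = 23.43.
μ is the stated best guess, -53.00.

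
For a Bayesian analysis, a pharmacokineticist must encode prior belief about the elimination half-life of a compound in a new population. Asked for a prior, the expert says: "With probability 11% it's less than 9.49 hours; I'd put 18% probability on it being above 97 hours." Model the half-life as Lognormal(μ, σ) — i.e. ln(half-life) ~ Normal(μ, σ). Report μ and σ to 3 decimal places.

If T ~ Lognormal(μ,σ) then ln T ~ Normal(μ,σ), so the p-quantile of ln T is μ + z_p·σ.
ln(9.49) = 2.25 and ln(97) = 4.575; z_{0.11} = -1.227, z_{0.82} = 0.9154.
σ = (4.575 − 2.25)/(0.9154 − (-1.227)) = 1.085.
μ = 2.25 − (-1.227)·1.085 = 3.581.

μ ≈ 3.581, σ ≈ 1.085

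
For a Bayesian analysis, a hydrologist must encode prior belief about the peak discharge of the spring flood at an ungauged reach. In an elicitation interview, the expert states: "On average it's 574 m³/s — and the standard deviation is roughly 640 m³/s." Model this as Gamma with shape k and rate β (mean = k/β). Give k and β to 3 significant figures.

k ≈ 0.804, β ≈ 0.0014

For Gamma(k, rate β): mean = k/β, variance = k/β², so CV = 1/√k.
CV = SD/mean = 640/574 = 1.115, hence k = 1/CV² = 0.804.
Then β = k/mean = 0.804/574 = 0.0014.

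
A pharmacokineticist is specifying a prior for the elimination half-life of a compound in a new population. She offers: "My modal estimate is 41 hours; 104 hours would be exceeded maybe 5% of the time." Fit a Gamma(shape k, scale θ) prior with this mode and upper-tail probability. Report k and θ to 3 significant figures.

Gamma(k,θ) with k>1 has mode (k−1)θ, so θ = 41/(k−1).
Need P(X < 104) = 0.95 with θ tied to k this way. Start at k = 2, θ = 41: P(X<104) ≈ 0.720.
Too low — raise k to concentrate. Iterating converges to k ≈ 4.13.
Then θ = 41/(4.13−1) ≈ 13.1.

k ≈ 4.13, θ ≈ 13.1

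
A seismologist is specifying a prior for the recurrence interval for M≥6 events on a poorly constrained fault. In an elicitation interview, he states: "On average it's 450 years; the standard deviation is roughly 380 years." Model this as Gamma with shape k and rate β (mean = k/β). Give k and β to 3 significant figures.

For Gamma(k, rate β): mean = k/β, variance = k/β², so CV = 1/√k.
CV = SD/mean = 380/450 = 0.8444, hence k = 1/CV² = 1.4.
Then β = k/mean = 1.4/450 = 0.00312.

k ≈ 1.4, β ≈ 0.00312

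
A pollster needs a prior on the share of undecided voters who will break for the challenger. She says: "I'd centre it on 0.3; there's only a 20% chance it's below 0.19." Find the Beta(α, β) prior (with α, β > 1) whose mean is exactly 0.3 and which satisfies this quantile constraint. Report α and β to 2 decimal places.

α ≈ 3.83, β ≈ 8.93

With mean 0.3 fixed, write α = 0.3s, β = 0.7s where s = α+β.
Need P(θ < 0.19) = 0.2 under Beta(0.3s, 0.7s). Normal approximation: (q−m)/√(m(1−m)/s) ≈ z_{0.2} = -0.842, so s ≈ 0.3·0.7·(-0.842)²/(0.19−0.3)² = 12.3.
At s = 12.3: P(θ<0.19) ≈ 0.205. Adjusting to match 0.2 gives s ≈ 12.76.
So α = 0.3·12.76 ≈ 3.83, β = 0.7·12.76 ≈ 8.93.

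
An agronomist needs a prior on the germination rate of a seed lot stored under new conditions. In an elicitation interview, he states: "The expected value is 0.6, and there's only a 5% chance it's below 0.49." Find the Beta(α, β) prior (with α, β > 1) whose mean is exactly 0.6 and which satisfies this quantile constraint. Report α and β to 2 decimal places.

With mean 0.6 fixed, write α = 0.6s, β = 0.4s where s = α+β.
Need P(θ < 0.49) = 0.05 under Beta(0.6s, 0.4s). Normal approximation: (q−m)/√(m(1−m)/s) ≈ z_{0.05} = -1.64, so s ≈ 0.6·0.4·(-1.64)²/(0.49−0.6)² = 53.7.
At s = 53.7: P(θ<0.49) ≈ 0.052. Adjusting to match 0.05 gives s ≈ 54.86.
So α = 0.6·54.86 ≈ 32.91, β = 0.4·54.86 ≈ 21.94.

α ≈ 32.91, β ≈ 21.94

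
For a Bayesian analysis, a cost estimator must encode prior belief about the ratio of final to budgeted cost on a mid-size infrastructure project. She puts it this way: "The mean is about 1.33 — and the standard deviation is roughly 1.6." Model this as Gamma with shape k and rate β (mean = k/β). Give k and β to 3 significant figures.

k ≈ 0.691, β ≈ 0.52

For Gamma(k, rate β): mean = k/β, variance = k/β², so CV = 1/√k.
CV = SD/mean = 1.6/1.33 = 1.203, hence k = 1/CV² = 0.691.
Then β = k/mean = 0.691/1.33 = 0.52.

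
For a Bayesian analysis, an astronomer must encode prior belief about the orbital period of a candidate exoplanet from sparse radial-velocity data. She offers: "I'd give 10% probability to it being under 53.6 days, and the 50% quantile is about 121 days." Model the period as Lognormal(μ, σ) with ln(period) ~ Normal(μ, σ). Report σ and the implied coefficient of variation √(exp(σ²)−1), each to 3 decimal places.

σ ≈ 0.635, CV ≈ 0.705

If T ~ Lognormal(μ,σ) then ln T ~ Normal(μ,σ), so the p-quantile of ln T is μ + z_p·σ.
ln(53.6) = 3.982 and ln(121) = 4.796; z_{0.1} = -1.282, z_{0.5} = 0.
σ = (4.796 − 3.982)/(0 − (-1.282)) = 0.635.
μ = 3.982 − (-1.282)·0.635 = 4.796.
CV = √(exp(σ²)−1) = √(exp(0.4037)−1) = 0.705.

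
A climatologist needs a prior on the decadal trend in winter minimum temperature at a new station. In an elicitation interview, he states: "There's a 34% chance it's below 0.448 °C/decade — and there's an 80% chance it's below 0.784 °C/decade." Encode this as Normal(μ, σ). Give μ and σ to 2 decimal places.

μ = 0.56, σ = 0.27

For Normal(μ,σ), the p-quantile is μ + z_p·σ. Here z_{0.34} = -0.4125, z_{0.8} = 0.8416.
So 0.448 = μ − 0.4125σ and 0.784 = μ + 0.8416σ.
Subtracting: σ = (0.784 − 0.448)/(0.8416 − (-0.4125)) = 0.27.
Then μ = 0.448 − (-0.4125)·0.27 = 0.56.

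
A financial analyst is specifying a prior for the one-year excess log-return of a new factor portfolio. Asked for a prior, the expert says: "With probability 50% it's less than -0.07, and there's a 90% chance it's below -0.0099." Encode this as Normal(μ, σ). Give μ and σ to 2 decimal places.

μ = -0.07, σ = 0.05

For Normal(μ,σ), the p-quantile is μ + z_p·σ. Here z_{0.5} = 0, z_{0.9} = 1.282.
So -0.07 = μ + 0σ and -0.0099 = μ + 1.282σ.
Subtracting: σ = (-0.0099 − -0.07)/(1.282 − (0)) = 0.05.
Then μ = -0.07 − (0)·0.05 = -0.07.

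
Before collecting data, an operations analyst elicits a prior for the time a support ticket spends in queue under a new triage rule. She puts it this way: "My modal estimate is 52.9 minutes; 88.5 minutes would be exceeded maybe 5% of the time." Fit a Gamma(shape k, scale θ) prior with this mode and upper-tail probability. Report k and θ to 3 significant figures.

Gamma(k,θ) with k>1 has mode (k−1)θ, so θ = 52.9/(k−1).
Need P(X < 88.5) = 0.95 with θ tied to k this way. Start at k = 2, θ = 52.9: P(X<88.5) ≈ 0.498.
Too low — raise k to concentrate. Iterating converges to k ≈ 11.5.
Then θ = 52.9/(11.5−1) ≈ 5.02.

k ≈ 11.5, θ ≈ 5.02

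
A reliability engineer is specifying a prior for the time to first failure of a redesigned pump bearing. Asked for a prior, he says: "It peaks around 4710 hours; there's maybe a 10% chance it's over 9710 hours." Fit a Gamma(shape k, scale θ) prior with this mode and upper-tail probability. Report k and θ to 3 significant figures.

Gamma(k,θ) with k>1 has mode (k−1)θ, so θ = 4710/(k−1).
Need P(X < 9710) = 0.9 with θ tied to k this way. Start at k = 2, θ = 4710: P(X<9710) ≈ 0.610.
Too low — raise k to concentrate. Iterating converges to k ≈ 4.67.
Then θ = 4710/(4.67−1) ≈ 1280.

k ≈ 4.67, θ ≈ 1280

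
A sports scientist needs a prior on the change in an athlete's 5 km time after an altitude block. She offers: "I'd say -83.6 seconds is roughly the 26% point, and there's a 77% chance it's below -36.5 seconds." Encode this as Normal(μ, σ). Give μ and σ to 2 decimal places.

For Normal(μ,σ), the p-quantile is μ + z_p·σ. Here z_{0.26} = -0.6433, z_{0.77} = 0.7388.
So -83.6 = μ − 0.6433σ and -36.5 = μ + 0.7388σ.
Subtracting: σ = (-36.5 − -83.6)/(0.7388 − (-0.6433)) = 34.08.
Then μ = -83.6 − (-0.6433)·34.08 = -61.68.

μ = -61.68, σ = 34.08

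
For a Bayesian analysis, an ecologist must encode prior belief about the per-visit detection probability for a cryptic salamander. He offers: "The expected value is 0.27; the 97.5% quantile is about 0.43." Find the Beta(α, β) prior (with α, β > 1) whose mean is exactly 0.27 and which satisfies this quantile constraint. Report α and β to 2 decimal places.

α ≈ 9.02, β ≈ 24.38

With mean 0.27 fixed, write α = 0.27s, β = 0.73s where s = α+β.
Need P(θ < 0.43) = 0.975 under Beta(0.27s, 0.73s). Normal approximation: (q−m)/√(m(1−m)/s) ≈ z_{0.975} = 1.96, so s ≈ 0.27·0.73·(1.96)²/(0.43−0.27)² = 29.6.
At s = 29.6: P(θ<0.43) ≈ 0.968. Adjusting to match 0.975 gives s ≈ 33.40.
So α = 0.27·33.40 ≈ 9.02, β = 0.73·33.40 ≈ 24.38.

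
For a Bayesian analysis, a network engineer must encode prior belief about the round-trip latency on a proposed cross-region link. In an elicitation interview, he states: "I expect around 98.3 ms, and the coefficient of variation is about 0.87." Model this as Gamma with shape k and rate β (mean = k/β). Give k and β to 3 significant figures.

For Gamma(k, rate β): mean = k/β, variance = k/β², so CV = 1/√k.
CV = 0.87, hence k = 1/CV² = 1.32.
Then β = k/mean = 1.32/98.3 = 0.0134.

k ≈ 1.32, β ≈ 0.0134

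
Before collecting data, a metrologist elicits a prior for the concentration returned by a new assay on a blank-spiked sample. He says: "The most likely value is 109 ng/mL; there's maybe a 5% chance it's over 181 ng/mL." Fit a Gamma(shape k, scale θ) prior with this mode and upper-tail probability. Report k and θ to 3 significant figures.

k ≈ 11.9, θ ≈ 10

Gamma(k,θ) with k>1 has mode (k−1)θ, so θ = 109/(k−1).
Need P(X < 181) = 0.95 with θ tied to k this way. Start at k = 2, θ = 109: P(X<181) ≈ 0.494.
Too low — raise k to concentrate. Iterating converges to k ≈ 11.9.
Then θ = 109/(11.9−1) ≈ 10.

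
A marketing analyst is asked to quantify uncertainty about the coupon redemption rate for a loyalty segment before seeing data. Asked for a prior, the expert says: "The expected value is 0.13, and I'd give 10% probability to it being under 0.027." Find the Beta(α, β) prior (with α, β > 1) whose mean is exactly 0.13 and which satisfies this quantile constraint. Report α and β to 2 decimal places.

With mean 0.13 fixed, write α = 0.13s, β = 0.87s where s = α+β.
Need P(θ < 0.027) = 0.1 under Beta(0.13s, 0.87s). Normal approximation: (q−m)/√(m(1−m)/s) ≈ z_{0.1} = -1.28, so s ≈ 0.13·0.87·(-1.28)²/(0.027−0.13)² = 17.5.
At s = 17.5: P(θ<0.027) ≈ 0.042. Adjusting to match 0.1 gives s ≈ 11.19.
So α = 0.13·11.19 ≈ 1.45, β = 0.87·11.19 ≈ 9.73.

α ≈ 1.45, β ≈ 9.73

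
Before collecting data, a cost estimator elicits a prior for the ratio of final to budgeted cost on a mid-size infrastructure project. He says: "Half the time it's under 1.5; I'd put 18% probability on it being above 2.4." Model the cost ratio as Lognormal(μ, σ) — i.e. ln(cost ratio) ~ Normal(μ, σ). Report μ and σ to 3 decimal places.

If T ~ Lognormal(μ,σ) then ln T ~ Normal(μ,σ), so the p-quantile of ln T is μ + z_p·σ.
ln(1.5) = 0.4055 and ln(2.4) = 0.8755; z_{0.5} = 0, z_{0.82} = 0.9154.
σ = (0.8755 − 0.4055)/(0.9154 − (0)) = 0.513.
μ = 0.4055 − (0)·0.513 = 0.405.

μ ≈ 0.405, σ ≈ 0.513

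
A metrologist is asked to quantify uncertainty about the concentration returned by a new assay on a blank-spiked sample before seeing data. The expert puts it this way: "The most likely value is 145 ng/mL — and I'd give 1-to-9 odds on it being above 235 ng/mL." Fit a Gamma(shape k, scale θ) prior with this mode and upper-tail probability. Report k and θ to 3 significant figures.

k ≈ 9.07, θ ≈ 18

Gamma(k,θ) with k>1 has mode (k−1)θ, so θ = 145/(k−1).
Need P(X < 235) = 0.9 with θ tied to k this way. Start at k = 2, θ = 145: P(X<235) ≈ 0.482.
Too low — raise k to concentrate. Iterating converges to k ≈ 9.07.
Then θ = 145/(9.07−1) ≈ 18.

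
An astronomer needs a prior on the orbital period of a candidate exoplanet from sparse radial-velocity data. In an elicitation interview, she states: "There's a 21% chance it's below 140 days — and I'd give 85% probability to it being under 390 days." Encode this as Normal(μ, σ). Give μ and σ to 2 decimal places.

The p-quantile of Normal(μ,σ) is μ + z_p·σ, with z_{0.21} = -0.8064 and z_{0.85} = 1.036.
Eliminate σ: μ = (z₂·x₁ − z₁·x₂)/(z₂ − z₁) = (1.036·140 − (-0.8064)·390)/1.843 = 249.40.
Then σ = (x₂ − x₁)/(z₂ − z₁) = (390 − 140)/1.843 = 135.66.

μ = 249.40, σ = 135.66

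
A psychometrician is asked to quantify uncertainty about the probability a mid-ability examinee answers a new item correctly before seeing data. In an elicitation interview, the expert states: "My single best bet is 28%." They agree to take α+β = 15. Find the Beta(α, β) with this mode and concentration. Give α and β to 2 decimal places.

For α,β > 1 the Beta mode is (α−1)/(α+β−2). With α+β = 15, the mode is (α−1)/13.
Set (α−1)/13 = 0.28 → α = 1 + 0.28·13 = 4.64.
β = 15 − α = 10.36.

α = 4.64, β = 10.36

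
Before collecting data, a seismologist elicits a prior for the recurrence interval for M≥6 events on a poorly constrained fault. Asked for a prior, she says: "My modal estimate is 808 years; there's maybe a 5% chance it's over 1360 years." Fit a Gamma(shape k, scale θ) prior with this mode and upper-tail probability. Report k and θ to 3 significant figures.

k ≈ 11.3, θ ≈ 78.4

Gamma(k,θ) with k>1 has mode (k−1)θ, so θ = 808/(k−1).
Need P(X < 1360) = 0.95 with θ tied to k this way. Start at k = 2, θ = 808: P(X<1360) ≈ 0.502.
Too low — raise k to concentrate. Iterating converges to k ≈ 11.3.
Then θ = 808/(11.3−1) ≈ 78.4.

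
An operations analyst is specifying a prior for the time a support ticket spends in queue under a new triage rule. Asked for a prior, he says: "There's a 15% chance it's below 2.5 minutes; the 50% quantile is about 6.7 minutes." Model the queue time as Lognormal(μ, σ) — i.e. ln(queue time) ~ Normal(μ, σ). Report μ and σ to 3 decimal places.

If T ~ Lognormal(μ,σ) then ln T ~ Normal(μ,σ), so the p-quantile of ln T is μ + z_p·σ.
ln(2.5) = 0.9163 and ln(6.7) = 1.902; z_{0.15} = -1.036, z_{0.5} = 0.
σ = (1.902 − 0.9163)/(0 − (-1.036)) = 0.951.
μ = 0.9163 − (-1.036)·0.951 = 1.902.

μ ≈ 1.902, σ ≈ 0.951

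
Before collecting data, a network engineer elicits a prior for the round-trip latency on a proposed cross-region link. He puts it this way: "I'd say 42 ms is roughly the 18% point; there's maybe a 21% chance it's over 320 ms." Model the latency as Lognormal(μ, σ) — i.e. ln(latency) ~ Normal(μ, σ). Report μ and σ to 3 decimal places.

μ ≈ 4.817, σ ≈ 1.179

If T ~ Lognormal(μ,σ) then ln T ~ Normal(μ,σ), so the p-quantile of ln T is μ + z_p·σ.
ln(42) = 3.738 and ln(320) = 5.768; z_{0.18} = -0.9154, z_{0.79} = 0.8064.
σ = (5.768 − 3.738)/(0.8064 − (-0.9154)) = 1.179.
μ = 3.738 − (-0.9154)·1.179 = 4.817.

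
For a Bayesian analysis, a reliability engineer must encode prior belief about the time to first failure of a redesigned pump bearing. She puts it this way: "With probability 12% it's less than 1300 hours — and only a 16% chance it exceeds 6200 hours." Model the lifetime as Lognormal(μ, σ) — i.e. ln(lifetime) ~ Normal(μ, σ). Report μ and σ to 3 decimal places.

μ ≈ 8.016, σ ≈ 0.720

If T ~ Lognormal(μ,σ) then ln T ~ Normal(μ,σ), so the p-quantile of ln T is μ + z_p·σ.
ln(1300) = 7.17 and ln(6200) = 8.732; z_{0.12} = -1.175, z_{0.84} = 0.9945.
σ = (8.732 − 7.17)/(0.9945 − (-1.175)) = 0.720.
μ = 7.17 − (-1.175)·0.720 = 8.016.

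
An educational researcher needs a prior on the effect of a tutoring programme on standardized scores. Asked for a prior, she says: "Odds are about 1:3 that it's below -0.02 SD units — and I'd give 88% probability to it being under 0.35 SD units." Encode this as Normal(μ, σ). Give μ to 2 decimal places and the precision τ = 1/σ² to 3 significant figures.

μ = 0.11, τ = 25

The p-quantile of Normal(μ,σ) is μ + z_p·σ, with z_{0.25} = -0.6745 and z_{0.88} = 1.175.
Eliminate σ: μ = (z₂·x₁ − z₁·x₂)/(z₂ − z₁) = (1.175·-0.02 − (-0.6745)·0.35)/1.849 = 0.11.
Then σ = (x₂ − x₁)/(z₂ − z₁) = (0.35 − -0.02)/1.849 = 0.20.
Precision τ = 1/σ² = 1/0.2001² = 25.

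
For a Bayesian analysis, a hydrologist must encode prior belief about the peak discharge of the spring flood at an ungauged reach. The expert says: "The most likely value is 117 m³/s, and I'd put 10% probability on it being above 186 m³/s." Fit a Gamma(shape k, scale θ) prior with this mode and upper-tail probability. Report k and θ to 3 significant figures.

k ≈ 9.73, θ ≈ 13.4

Gamma(k,θ) with k>1 has mode (k−1)θ, so θ = 117/(k−1).
Need P(X < 186) = 0.9 with θ tied to k this way. Start at k = 2, θ = 117: P(X<186) ≈ 0.472.
Too low — raise k to concentrate. Iterating converges to k ≈ 9.73.
Then θ = 117/(9.73−1) ≈ 13.4.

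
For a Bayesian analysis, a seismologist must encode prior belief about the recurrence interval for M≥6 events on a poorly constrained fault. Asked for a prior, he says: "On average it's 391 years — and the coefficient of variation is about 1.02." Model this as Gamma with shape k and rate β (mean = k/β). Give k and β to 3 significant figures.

For Gamma(k, rate β): mean = k/β, variance = k/β², so CV = 1/√k.
CV = 1.02, hence k = 1/CV² = 0.961.
Then β = k/mean = 0.961/391 = 0.00246.

k ≈ 0.961, β ≈ 0.00246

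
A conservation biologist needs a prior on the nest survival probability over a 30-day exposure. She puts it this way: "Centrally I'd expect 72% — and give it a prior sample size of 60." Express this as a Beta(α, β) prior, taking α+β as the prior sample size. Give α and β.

α = 43.2, β = 16.8

Under the effective-sample-size interpretation, Beta(α, β) has prior mean α/(α+β) and prior sample size α+β.
So α+β = 60 and α/(α+β) = 0.72, giving α = 0.72·60 = 43.2 and β = 60 − 43.2 = 16.8.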